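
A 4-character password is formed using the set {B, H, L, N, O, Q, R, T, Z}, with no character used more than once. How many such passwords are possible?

With no repetition, fill the 4 characters in order: 9 choices, then 8, down to 6.
That product is 9 × 8 × 7 × 6 = 3024.

3024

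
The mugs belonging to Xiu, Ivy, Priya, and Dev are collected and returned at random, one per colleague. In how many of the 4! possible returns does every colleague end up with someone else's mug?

Count assignments avoiding every fixed point. For any j of the 4 colleagues fixed to their own mug, the other 4−j can be arranged in (4−j)! ways.
By inclusion–exclusion this is Σ_{j=0}^{4} (−1)^j C(4,j)·(4−j)!.
Computing: 24 − 24 + 12 − 4 + 1 = 9.

9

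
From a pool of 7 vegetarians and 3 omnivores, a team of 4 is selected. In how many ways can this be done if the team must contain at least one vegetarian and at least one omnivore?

175

Total 4-person selections from all 10: C(10,4) = 210.
Selections missing a whole group: no vegetarians → C(3,4) = 0; no omnivores → C(7,4) = 35.
Both groups omitted at once is impossible, so 210 − 35 = 175.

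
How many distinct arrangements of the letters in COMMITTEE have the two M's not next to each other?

Total arrangements of COMMITTEE: 9!/(2!·2!·2!) = 45360.
If the two M's are adjacent, glue them into one block, leaving 8 items to arrange: (8)!/(2!·2!) = 10080 ways.
Hence 45360 − 10080 = 35280.

35280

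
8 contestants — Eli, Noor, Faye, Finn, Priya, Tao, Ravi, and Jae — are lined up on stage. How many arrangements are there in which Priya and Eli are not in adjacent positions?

30240

There are 8! = 40320 arrangements in all. If Priya and Eli are adjacent, merging them into one block gives 2·(7)! = 10080 arrangements.
Complementary counting: 40320 − 10080 = 30240.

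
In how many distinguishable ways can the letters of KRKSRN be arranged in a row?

The 6 letters of KRKSRN have repeats: K appearing twice and R appearing twice.
So there are 6! / (2!·2!) = 180 distinguishable arrangements.

180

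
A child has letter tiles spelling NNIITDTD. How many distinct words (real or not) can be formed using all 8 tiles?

2520

The 8 letters of NNIITDTD have repeats: D appearing twice, I appearing twice, N appearing twice, and T appearing twice.
So there are 8! / (2!·2!·2!·2!) = 2520 distinguishable arrangements.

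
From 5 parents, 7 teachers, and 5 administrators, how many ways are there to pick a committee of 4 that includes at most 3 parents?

Split by how many parents are chosen (0 through 3).
Sum: C(5,0)·C(12,4) + C(5,1)·C(12,3) + C(5,2)·C(12,2) + C(5,3)·C(12,1) = 495 + 1100 + 660 + 120 = 2375.

2375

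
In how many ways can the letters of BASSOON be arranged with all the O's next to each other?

Treat the 2 copies of O as a single block. The multiset to arrange is then {OO, A, B, N, S, S}, 6 items in all.
That gives (6)!/(2!) = 360 arrangements.

360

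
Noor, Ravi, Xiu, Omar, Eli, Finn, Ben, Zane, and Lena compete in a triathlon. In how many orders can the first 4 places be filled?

This is an ordered selection of 4 from 9: P(9,4).
That gives 9 × 8 × 7 × 6 = 3024.

3024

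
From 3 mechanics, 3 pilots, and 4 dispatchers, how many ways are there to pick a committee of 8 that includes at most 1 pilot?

3

Split by how many pilots are chosen (0 through 1).
Sum: C(3,0)·C(7,8) + C(3,1)·C(7,7) = 0 + 3 = 3.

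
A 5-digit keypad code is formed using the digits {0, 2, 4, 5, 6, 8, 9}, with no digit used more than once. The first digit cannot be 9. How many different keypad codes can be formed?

The first digit has 7−1 = 6 choices (anything except 9).
The remaining 4 digits are filled from the other 6 symbols without repetition: 6 × 5 × 4 × 3 = 360.
Total: 6 × 360 = 2160.

2160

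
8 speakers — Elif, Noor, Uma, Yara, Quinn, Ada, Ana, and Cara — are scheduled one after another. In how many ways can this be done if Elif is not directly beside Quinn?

30240

There are 8! = 40320 arrangements in all. If Elif and Quinn are adjacent, merging them into one block gives 2·(7)! = 10080 arrangements.
So 40320 − 10080 = 30240 arrangements keep them apart.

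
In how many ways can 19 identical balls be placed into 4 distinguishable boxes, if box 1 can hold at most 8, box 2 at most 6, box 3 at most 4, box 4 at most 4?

20

Without the upper bounds there are C(22,3) = 1540 ways to split 19 among 4 boxes.
Subtract solutions that violate a single cap (substitute x_i' = x_i − (cap_i+1)): x_1 ≥ 9 gives C(13,3) = 286; x_2 ≥ 7 gives C(15,3) = 455; x_3 ≥ 5 gives C(17,3) = 680; x_4 ≥ 5 gives C(17,3) = 680. Together 2101.
Add back pairs where two caps are both exceeded: 20 + 56 + 56 + 120 + 120 + 220 = 592.
Subtract triples: 0 + 0 + 1 + 10 = 11.
By inclusion–exclusion the count is 1540 − 2101 + 592 − 11 = 20.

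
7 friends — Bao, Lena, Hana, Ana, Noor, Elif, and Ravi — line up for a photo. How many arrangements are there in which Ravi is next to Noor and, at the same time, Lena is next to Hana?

480

Treat {Ravi,Noor} as one block (2 orders) and {Lena,Hana} as another (2 orders).
That leaves 5 units to arrange: 2 × 2 × 5! = 4 × 120 = 480.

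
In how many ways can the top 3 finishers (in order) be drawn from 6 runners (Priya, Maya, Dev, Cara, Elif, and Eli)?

120

This is an ordered selection of 3 from 6: P(6,3).
That gives 6 × 5 × 4 = 120.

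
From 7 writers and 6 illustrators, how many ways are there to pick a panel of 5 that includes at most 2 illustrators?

756

Split by how many illustrators are chosen (0 through 2).
Sum: C(6,0)·C(7,5) + C(6,1)·C(7,4) + C(6,2)·C(7,3) = 21 + 210 + 525 = 756.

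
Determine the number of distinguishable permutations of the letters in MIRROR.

Letter multiplicities in MIRROR: I×1, M×1, O×1, R×3.
So there are 6! / (3!) = 120 distinguishable arrangements.

120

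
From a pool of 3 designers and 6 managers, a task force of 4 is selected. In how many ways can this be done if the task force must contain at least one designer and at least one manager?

Total 4-person selections from all 9: C(9,4) = 126.
Selections missing a whole group: no designers → C(6,4) = 15; no managers → C(3,4) = 0.
Both groups omitted at once is impossible, so 126 − 15 = 111.

111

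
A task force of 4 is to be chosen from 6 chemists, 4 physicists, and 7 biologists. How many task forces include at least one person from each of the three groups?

1176

Unrestricted: C(17,4) = 2380 ways to pick any 4 of the 17.
Selections missing a whole group: no chemists → C(11,4) = 330; no physicists → C(13,4) = 715; no biologists → C(10,4) = 210.
Add back selections omitting two groups (i.e. drawn from a single group): C(6,4) + C(4,4) + C(7,4) = 51.
By inclusion–exclusion: 2380 − 1255 + 51 = 1176.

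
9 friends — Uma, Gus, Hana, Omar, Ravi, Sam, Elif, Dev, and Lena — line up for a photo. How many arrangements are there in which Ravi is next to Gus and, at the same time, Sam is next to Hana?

Treat {Ravi,Gus} as one block (2 orders) and {Sam,Hana} as another (2 orders).
That leaves 7 units to arrange: 2 × 2 × 7! = 4 × 5040 = 20160.

20160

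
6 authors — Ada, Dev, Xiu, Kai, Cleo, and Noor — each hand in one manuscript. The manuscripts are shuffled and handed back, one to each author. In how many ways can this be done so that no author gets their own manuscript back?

Let Aᵢ be the assignments in which author i gets their own manuscript. We want the size of the complement of A₁∪…∪A_6.
By inclusion–exclusion this is Σ_{j=0}^{6} (−1)^j C(6,j)·(6−j)!.
Computing: 720 − 720 + 360 − 120 + 30 − 6 + 1 = 265.

265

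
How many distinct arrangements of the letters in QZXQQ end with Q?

Fix Q in the last position and arrange the remaining 4 letters.
Those 4 letters have Q appearing twice, giving (4)!/(2!) = 12.

12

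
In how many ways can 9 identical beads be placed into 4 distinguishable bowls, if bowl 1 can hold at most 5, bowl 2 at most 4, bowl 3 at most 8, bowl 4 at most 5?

144

Ignoring the caps, the number of non-negative solutions to x_1+…+x_4 = 9 is C(12,3) = 220.
Subtract solutions that violate a single cap (substitute x_i' = x_i − (cap_i+1)): x_1 ≥ 6 gives C(6,3) = 20; x_2 ≥ 5 gives C(7,3) = 35; x_3 ≥ 9 gives C(3,3) = 1; x_4 ≥ 6 gives C(6,3) = 20. Together 76.
No two caps can be exceeded simultaneously, so the pair terms are all 0.
By inclusion–exclusion the count is 220 − 76 + 0 = 144.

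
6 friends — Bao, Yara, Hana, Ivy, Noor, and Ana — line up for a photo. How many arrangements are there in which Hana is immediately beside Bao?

240

Place the 4 others and the Hana-Bao pair as 5 objects in a line; the pair has 2 internal arrangements.
That gives 2 × 5! = 2 × 120 = 240.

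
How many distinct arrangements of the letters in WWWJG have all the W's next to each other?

6

Treat the 3 copies of W as a single block. The multiset to arrange is then {WWW, G, J}, 3 items in all.
All 3 items are distinct, so there are (3)! = 6 arrangements.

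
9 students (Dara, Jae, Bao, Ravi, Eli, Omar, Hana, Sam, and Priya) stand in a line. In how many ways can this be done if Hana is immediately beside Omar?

80640

Place the 7 others and the Hana-Omar pair as 8 objects in a line; the pair has 2 internal arrangements.
That gives 2 × 8! = 2 × 40320 = 80640.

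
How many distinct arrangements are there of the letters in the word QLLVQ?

30

The 5 letters of QLLVQ have repeats: L appearing twice and Q appearing twice.
Dividing 5! = 120 by 2!·2! = 4 for the repeated letters gives 30.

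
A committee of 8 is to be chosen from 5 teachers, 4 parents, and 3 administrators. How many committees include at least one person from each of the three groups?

Total 8-person selections from all 12: C(12,8) = 495.
Subtract selections that omit an entire group: no teachers → C(7,8) = 0; no parents → C(8,8) = 1; no administrators → C(9,8) = 9.
Add back selections omitting two groups (i.e. drawn from a single group): C(5,8) + C(4,8) + C(3,8) = 0.
By inclusion–exclusion: 495 − 10 + 0 = 485.

485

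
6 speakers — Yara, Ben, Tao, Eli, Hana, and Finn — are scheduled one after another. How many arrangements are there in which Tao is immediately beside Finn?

240

Place the 4 others and the Tao-Finn pair as 5 objects in a line; the pair has 2 internal arrangements.
So the count is 2·(5)! = 240.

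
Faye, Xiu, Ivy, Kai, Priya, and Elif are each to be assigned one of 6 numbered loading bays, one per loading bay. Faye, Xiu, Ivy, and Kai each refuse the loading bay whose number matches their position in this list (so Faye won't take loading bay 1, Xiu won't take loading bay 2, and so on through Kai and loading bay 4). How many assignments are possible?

Let Aᵢ (for 1 ≤ i ≤ 4) be the placements that put person i in their forbidden loading bay. Any j of these fix j positions, leaving (6−j)! ways to fill the rest, and there are C(4,j) ways to pick which j.
By inclusion–exclusion, the number of valid placements is Σ_{j=0}^{4} (−1)^j C(4,j)·(6−j)!.
Computing: 720 − 480 + 144 − 24 + 2 = 362.

362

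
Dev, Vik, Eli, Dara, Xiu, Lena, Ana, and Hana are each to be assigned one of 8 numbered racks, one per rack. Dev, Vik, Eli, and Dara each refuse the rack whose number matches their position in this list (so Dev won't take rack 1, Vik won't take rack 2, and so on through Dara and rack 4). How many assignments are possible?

24024

Let Aᵢ (for 1 ≤ i ≤ 4) be the placements that put person i in their forbidden rack. Any j of these fix j positions, leaving (8−j)! ways to fill the rest, and there are C(4,j) ways to pick which j.
By inclusion–exclusion, the number of valid placements is Σ_{j=0}^{4} (−1)^j C(4,j)·(8−j)!.
Computing: 40320 − 20160 + 4320 − 480 + 24 = 24024.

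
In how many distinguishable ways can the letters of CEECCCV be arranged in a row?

Letter multiplicities in CEECCCV: C×4, E×2, V×1.
Dividing 7! = 5040 by 4!·2! = 48 for the repeated letters gives 105.

105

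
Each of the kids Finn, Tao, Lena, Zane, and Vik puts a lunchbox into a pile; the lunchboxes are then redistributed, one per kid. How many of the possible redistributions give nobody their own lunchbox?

44

Let Aᵢ be the assignments in which kid i gets their own lunchbox. We want the size of the complement of A₁∪…∪A_5.
By inclusion–exclusion this is Σ_{j=0}^{5} (−1)^j C(5,j)·(5−j)!.
Computing: 120 − 120 + 60 − 20 + 5 − 1 = 44.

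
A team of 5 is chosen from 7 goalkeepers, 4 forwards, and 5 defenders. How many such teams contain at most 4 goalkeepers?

Split by how many goalkeepers are chosen (0 through 4).
Sum: C(7,0)·C(9,5) + C(7,1)·C(9,4) + C(7,2)·C(9,3) + C(7,3)·C(9,2) + C(7,4)·C(9,1) = 126 + 882 + 1764 + 1260 + 315 = 4347.

4347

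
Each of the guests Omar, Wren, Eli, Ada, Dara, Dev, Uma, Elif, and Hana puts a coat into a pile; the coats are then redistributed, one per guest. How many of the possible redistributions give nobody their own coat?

133496

This is the derangement count D_9: permutations of 9 items with no fixed point.
By inclusion–exclusion this is Σ_{j=0}^{9} (−1)^j C(9,j)·(9−j)!.
Computing: 362880 − 362880 + 181440 − 60480 + 15120 − 3024 + 504 − 72 + 9 − 1 = 133496.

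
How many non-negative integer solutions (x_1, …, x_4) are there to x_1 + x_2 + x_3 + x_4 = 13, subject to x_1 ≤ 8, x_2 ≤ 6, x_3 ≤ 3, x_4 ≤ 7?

Without the upper bounds there are C(16,3) = 560 ways to split 13 among 4 variables.
Subtract solutions that violate a single cap (substitute x_i' = x_i − (cap_i+1)): x_1 ≥ 9 gives C(7,3) = 35; x_2 ≥ 7 gives C(9,3) = 84; x_3 ≥ 4 gives C(12,3) = 220; x_4 ≥ 8 gives C(8,3) = 56. Together 395.
Add back pairs where two caps are both exceeded: 0 + 1 + 0 + 10 + 0 + 4 = 15.
By inclusion–exclusion the count is 560 − 395 + 15 = 180.

180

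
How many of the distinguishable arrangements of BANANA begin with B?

10

With the first slot taken by B, it remains to arrange the other 5 letters (ANANA).
Those 5 letters have A appearing 3 times and N appearing twice, giving (5)!/(3!·2!) = 10.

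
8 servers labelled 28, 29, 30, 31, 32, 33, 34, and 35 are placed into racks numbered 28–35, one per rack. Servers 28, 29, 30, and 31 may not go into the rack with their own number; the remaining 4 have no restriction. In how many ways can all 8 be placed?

Let Aᵢ (for 28 ≤ i ≤ 31) be the placements that put server i in its forbidden rack. Any j of these fix j positions, leaving (8−j)! ways to fill the rest, and there are C(4,j) ways to pick which j.
By inclusion–exclusion, the number of valid placements is Σ_{j=0}^{4} (−1)^j C(4,j)·(8−j)!.
Computing: 40320 − 20160 + 4320 − 480 + 24 = 24024.

24024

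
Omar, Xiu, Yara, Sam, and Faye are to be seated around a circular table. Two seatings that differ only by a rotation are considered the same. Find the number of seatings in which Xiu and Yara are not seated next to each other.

12

Without the restriction there are (4)! = 24 seatings.
Seatings with Xiu beside Yara: treat them as a block with 2 internal orders, giving 2 × (3)! = 12.
Subtracting, 24 − 12 = 12.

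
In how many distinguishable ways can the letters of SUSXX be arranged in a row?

Letter multiplicities in SUSXX: S×2, U×1, X×2.
The number of distinct arrangements is 5!/(2!·2!) = 120/4 = 30.

30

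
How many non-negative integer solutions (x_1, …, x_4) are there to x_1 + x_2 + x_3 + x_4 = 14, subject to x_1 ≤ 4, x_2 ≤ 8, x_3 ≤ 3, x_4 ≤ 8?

128

By stars and bars, unrestricted non-negative solutions to x_1+…+x_4 = 14 number C(14+3,3) = 680.
Subtract solutions that violate a single cap (substitute x_i' = x_i − (cap_i+1)): x_1 ≥ 5 gives C(12,3) = 220; x_2 ≥ 9 gives C(8,3) = 56; x_3 ≥ 4 gives C(13,3) = 286; x_4 ≥ 9 gives C(8,3) = 56. Together 618.
Add back pairs where two caps are both exceeded: 1 + 56 + 1 + 4 + 0 + 4 = 66.
By inclusion–exclusion the count is 680 − 618 + 66 = 128.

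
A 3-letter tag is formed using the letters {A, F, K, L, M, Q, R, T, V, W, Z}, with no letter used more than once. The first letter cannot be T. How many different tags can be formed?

900

The first letter has 11−1 = 10 choices (anything except T).
The remaining 2 letters are filled from the other 10 symbols without repetition: 10 × 9 = 90.
Total: 10 × 90 = 900.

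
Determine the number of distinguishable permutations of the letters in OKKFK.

OKKFK has 5 letters with K appearing 3 times.
The number of distinct arrangements is 5!/(3!) = 120/6 = 20.

20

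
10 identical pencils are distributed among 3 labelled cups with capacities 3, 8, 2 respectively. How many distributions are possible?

By stars and bars, unrestricted non-negative solutions to x_1+…+x_3 = 10 number C(10+2,2) = 66.
Subtract solutions that violate a single cap (substitute x_i' = x_i − (cap_i+1)): x_1 ≥ 4 gives C(8,2) = 28; x_2 ≥ 9 gives C(3,2) = 3; x_3 ≥ 3 gives C(9,2) = 36. Together 67.
Add back pairs where two caps are both exceeded: 0 + 10 + 0 = 10.
By inclusion–exclusion the count is 66 − 67 + 10 = 9.

9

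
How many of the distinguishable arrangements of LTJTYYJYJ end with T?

1120

With the last slot taken by T, it remains to arrange the other 8 letters (LJTYYJYJ).
Those 8 letters have J appearing 3 times and Y appearing 3 times, giving (8)!/(3!·3!) = 1120.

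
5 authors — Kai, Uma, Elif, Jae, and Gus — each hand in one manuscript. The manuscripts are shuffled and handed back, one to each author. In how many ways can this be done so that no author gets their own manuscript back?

Let Aᵢ be the assignments in which author i gets their own manuscript. We want the size of the complement of A₁∪…∪A_5.
By inclusion–exclusion this is Σ_{j=0}^{5} (−1)^j C(5,j)·(5−j)!.
Computing: 120 − 120 + 60 − 20 + 5 − 1 = 44.

44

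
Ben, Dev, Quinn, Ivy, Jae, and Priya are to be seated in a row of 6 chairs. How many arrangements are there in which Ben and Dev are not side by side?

480

There are 6! = 720 arrangements in all. If Ben and Dev are adjacent, merging them into one block gives 2·(5)! = 240 arrangements.
Complementary counting: 720 − 240 = 480.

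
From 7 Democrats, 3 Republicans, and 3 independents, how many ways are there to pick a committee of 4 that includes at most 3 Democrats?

Split by how many Democrats are chosen (0 through 3).
Sum: C(7,0)·C(6,4) + C(7,1)·C(6,3) + C(7,2)·C(6,2) + C(7,3)·C(6,1) = 15 + 140 + 315 + 210 = 680.

680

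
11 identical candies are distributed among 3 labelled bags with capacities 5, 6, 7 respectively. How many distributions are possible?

32

Ignoring the caps, the number of non-negative solutions to x_1+…+x_3 = 11 is C(13,2) = 78.
Subtract solutions that violate a single cap (substitute x_i' = x_i − (cap_i+1)): x_1 ≥ 6 gives C(7,2) = 21; x_2 ≥ 7 gives C(6,2) = 15; x_3 ≥ 8 gives C(5,2) = 10. Together 46.
No two caps can be exceeded simultaneously, so the pair terms are all 0.
By inclusion–exclusion the count is 78 − 46 + 0 = 32.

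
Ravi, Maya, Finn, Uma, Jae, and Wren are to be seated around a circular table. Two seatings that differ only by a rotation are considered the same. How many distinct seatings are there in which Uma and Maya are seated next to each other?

Treat {Uma, Maya} as one unit (2 internal orders) and seat the resulting 5 units around the table: (4)! circular arrangements.
So 2 × (4)! = 2 × 24 = 48.

48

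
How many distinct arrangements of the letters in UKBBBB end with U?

5

Fix U in the last position and arrange the remaining 5 letters.
Those 5 letters have B appearing 4 times, giving (5)!/(4!) = 5.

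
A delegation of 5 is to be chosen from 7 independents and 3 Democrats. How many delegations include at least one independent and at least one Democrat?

231

Unrestricted: C(10,5) = 252 ways to pick any 5 of the 10.
Subtract selections that omit an entire group: no independents → C(3,5) = 0; no Democrats → C(7,5) = 21.
Both groups omitted at once is impossible, so 252 − 21 = 231.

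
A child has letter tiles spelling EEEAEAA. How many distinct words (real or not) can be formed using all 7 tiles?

35

EEEAEAA has 7 letters with A appearing 3 times and E appearing 4 times.
Dividing 7! = 5040 by 4!·3! = 144 for the repeated letters gives 35.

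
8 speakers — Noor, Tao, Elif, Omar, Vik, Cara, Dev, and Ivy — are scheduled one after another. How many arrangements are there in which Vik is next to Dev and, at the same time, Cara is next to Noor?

Treat {Vik,Dev} as one block (2 orders) and {Cara,Noor} as another (2 orders).
That leaves 6 units to arrange: 2 × 2 × 6! = 4 × 720 = 2880.

2880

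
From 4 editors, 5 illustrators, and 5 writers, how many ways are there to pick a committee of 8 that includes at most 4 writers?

2919

Split by how many writers are chosen (0 through 4).
Sum: C(5,0)·C(9,8) + C(5,1)·C(9,7) + C(5,2)·C(9,6) + C(5,3)·C(9,5) + C(5,4)·C(9,4) = 9 + 180 + 840 + 1260 + 630 = 2919.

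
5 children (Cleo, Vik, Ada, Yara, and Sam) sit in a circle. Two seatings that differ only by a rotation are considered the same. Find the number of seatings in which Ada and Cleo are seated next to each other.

Glue Ada and Cleo into a block (2 internal orders). Seating 4 units around a circle gives (3)! arrangements.
So 2 × (3)! = 2 × 6 = 12.

12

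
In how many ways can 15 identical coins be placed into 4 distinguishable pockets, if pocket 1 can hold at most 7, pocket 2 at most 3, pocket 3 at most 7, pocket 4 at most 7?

Without the upper bounds there are C(18,3) = 816 ways to split 15 among 4 pockets.
Subtract solutions that violate a single cap (substitute x_i' = x_i − (cap_i+1)): x_1 ≥ 8 gives C(10,3) = 120; x_2 ≥ 4 gives C(14,3) = 364; x_3 ≥ 8 gives C(10,3) = 120; x_4 ≥ 8 gives C(10,3) = 120. Together 724.
Add back pairs where two caps are both exceeded: 20 + 0 + 0 + 20 + 20 + 0 = 60.
By inclusion–exclusion the count is 816 − 724 + 60 = 152.

152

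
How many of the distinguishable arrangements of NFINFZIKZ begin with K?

Fix K in the first position and arrange the remaining 8 letters.
Those 8 letters have F appearing twice, I appearing twice, N appearing twice, and Z appearing twice, giving (8)!/(2!·2!·2!·2!) = 2520.

2520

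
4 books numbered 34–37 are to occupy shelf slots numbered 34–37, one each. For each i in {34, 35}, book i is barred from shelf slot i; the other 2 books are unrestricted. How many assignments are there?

Let Aᵢ (for i ∈ {34, 35}) be the placements that put book i in its forbidden shelf slot. Any j of these fix j positions, leaving (4−j)! ways to fill the rest, and there are C(2,j) ways to pick which j.
By inclusion–exclusion, the number of valid placements is Σ_{j=0}^{2} (−1)^j C(2,j)·(4−j)!.
Computing: 24 − 12 + 2 = 14.

14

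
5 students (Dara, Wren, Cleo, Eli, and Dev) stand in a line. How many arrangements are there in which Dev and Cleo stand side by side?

Place the 3 others and the Dev-Cleo pair as 4 objects in a line; the pair has 2 internal arrangements.
So the count is 2·(4)! = 48.

48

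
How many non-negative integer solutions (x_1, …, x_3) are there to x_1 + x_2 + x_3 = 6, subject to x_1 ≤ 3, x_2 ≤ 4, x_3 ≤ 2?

Ignoring the caps, the number of non-negative solutions to x_1+…+x_3 = 6 is C(8,2) = 28.
Subtract solutions that violate a single cap (substitute x_i' = x_i − (cap_i+1)): x_1 ≥ 4 gives C(4,2) = 6; x_2 ≥ 5 gives C(3,2) = 3; x_3 ≥ 3 gives C(5,2) = 10. Together 19.
No two caps can be exceeded simultaneously, so the pair terms are all 0.
By inclusion–exclusion the count is 28 − 19 + 0 = 9.

9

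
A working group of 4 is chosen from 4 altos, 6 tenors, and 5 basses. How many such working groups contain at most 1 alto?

990

Split by how many altos are chosen (0 through 1).
Sum: C(4,0)·C(11,4) + C(4,1)·C(11,3) = 330 + 660 = 990.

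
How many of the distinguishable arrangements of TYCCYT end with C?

30

Fix C in the last position and arrange the remaining 5 letters.
Those 5 letters have T appearing twice and Y appearing twice, giving (5)!/(2!·2!) = 30.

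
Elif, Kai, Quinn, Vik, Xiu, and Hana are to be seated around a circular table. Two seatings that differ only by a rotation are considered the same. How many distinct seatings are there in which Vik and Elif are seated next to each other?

48

Glue Vik and Elif into a block (2 internal orders). Seating 5 units around a circle gives (4)! arrangements.
So 2 × (4)! = 2 × 24 = 48.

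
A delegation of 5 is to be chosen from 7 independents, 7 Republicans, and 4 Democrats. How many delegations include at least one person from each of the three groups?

5684

Unrestricted: C(18,5) = 8568 ways to pick any 5 of the 18.
Subtract selections that omit an entire group: no independents → C(11,5) = 462; no Republicans → C(11,5) = 462; no Democrats → C(14,5) = 2002.
Add back selections omitting two groups (i.e. drawn from a single group): C(7,5) + C(7,5) + C(4,5) = 42.
By inclusion–exclusion: 8568 − 2926 + 42 = 5684.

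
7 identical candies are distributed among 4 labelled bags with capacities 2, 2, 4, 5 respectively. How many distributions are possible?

40

By stars and bars, unrestricted non-negative solutions to x_1+…+x_4 = 7 number C(7+3,3) = 120.
Subtract solutions that violate a single cap (substitute x_i' = x_i − (cap_i+1)): x_1 ≥ 3 gives C(7,3) = 35; x_2 ≥ 3 gives C(7,3) = 35; x_3 ≥ 5 gives C(5,3) = 10; x_4 ≥ 6 gives C(4,3) = 4. Together 84.
Add back pairs where two caps are both exceeded: 4 + 0 + 0 + 0 + 0 + 0 = 4.
By inclusion–exclusion the count is 120 − 84 + 4 = 40.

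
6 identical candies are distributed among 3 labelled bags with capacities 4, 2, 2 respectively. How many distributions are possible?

6

Ignoring the caps, the number of non-negative solutions to x_1+…+x_3 = 6 is C(8,2) = 28.
Subtract solutions that violate a single cap (substitute x_i' = x_i − (cap_i+1)): x_1 ≥ 5 gives C(3,2) = 3; x_2 ≥ 3 gives C(5,2) = 10; x_3 ≥ 3 gives C(5,2) = 10. Together 23.
Add back pairs where two caps are both exceeded: 0 + 0 + 1 = 1.
By inclusion–exclusion the count is 28 − 23 + 1 = 6.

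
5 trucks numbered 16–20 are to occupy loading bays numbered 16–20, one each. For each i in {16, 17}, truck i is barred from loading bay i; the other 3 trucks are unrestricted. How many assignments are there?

78

Let Aᵢ (for i ∈ {16, 17}) be the placements that put truck i in its forbidden loading bay. Any j of these fix j positions, leaving (5−j)! ways to fill the rest, and there are C(2,j) ways to pick which j.
By inclusion–exclusion, the number of valid placements is Σ_{j=0}^{2} (−1)^j C(2,j)·(5−j)!.
Computing: 120 − 48 + 6 = 78.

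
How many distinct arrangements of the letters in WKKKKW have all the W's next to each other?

Treat the 2 copies of W as a single block. The multiset to arrange is then {WW, K, K, K, K}, 5 items in all.
That gives (5)!/(4!) = 5 arrangements.

5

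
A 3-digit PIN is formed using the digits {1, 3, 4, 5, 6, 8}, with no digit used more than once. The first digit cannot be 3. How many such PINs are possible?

100

The first digit has 6−1 = 5 choices (anything except 3).
The remaining 2 digits are filled from the other 5 symbols without repetition: 5 × 4 = 20.
Total: 5 × 20 = 100.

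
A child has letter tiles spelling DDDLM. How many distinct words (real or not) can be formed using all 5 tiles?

DDDLM has 5 letters with D appearing 3 times.
So there are 5! / (3!) = 20 distinguishable arrangements.

20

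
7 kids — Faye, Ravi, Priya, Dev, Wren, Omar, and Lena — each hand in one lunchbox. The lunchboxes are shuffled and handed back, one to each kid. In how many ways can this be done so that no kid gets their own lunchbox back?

This is the derangement count D_7: permutations of 7 items with no fixed point.
By inclusion–exclusion this is Σ_{j=0}^{7} (−1)^j C(7,j)·(7−j)!.
Computing: 5040 − 5040 + 2520 − 840 + 210 − 42 + 7 − 1 = 1854.

1854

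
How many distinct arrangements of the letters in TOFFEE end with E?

With the last slot taken by E, it remains to arrange the other 5 letters (TOFFE).
Those 5 letters have F appearing twice, giving (5)!/(2!) = 60.

60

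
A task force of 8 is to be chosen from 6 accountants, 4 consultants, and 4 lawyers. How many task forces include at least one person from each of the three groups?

2912

Unrestricted: C(14,8) = 3003 ways to pick any 8 of the 14.
Subtract selections that omit an entire group: no accountants → C(8,8) = 1; no consultants → C(10,8) = 45; no lawyers → C(10,8) = 45.
Add back selections omitting two groups (i.e. drawn from a single group): C(6,8) + C(4,8) + C(4,8) = 0.
By inclusion–exclusion: 3003 − 91 + 0 = 2912.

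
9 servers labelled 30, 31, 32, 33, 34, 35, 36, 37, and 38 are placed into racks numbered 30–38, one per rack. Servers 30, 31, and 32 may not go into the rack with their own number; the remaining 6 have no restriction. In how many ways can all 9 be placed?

256320

Let Aᵢ (for i ∈ {30, 31, 32}) be the placements that put server i in its forbidden rack. Any j of these fix j positions, leaving (9−j)! ways to fill the rest, and there are C(3,j) ways to pick which j.
By inclusion–exclusion, the number of valid placements is Σ_{j=0}^{3} (−1)^j C(3,j)·(9−j)!.
Computing: 362880 − 120960 + 15120 − 720 = 256320.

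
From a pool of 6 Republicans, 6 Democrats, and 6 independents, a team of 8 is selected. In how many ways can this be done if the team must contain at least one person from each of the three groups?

42273

Unrestricted: C(18,8) = 43758 ways to pick any 8 of the 18.
Selections missing a whole group: no Republicans → C(12,8) = 495; no Democrats → C(12,8) = 495; no independents → C(12,8) = 495.
Add back selections omitting two groups (i.e. drawn from a single group): C(6,8) + C(6,8) + C(6,8) = 0.
By inclusion–exclusion: 43758 − 1485 + 0 = 42273.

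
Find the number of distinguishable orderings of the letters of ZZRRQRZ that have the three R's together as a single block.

Treat the 3 copies of R as a single block. The multiset to arrange is then {RRR, Q, Z, Z, Z}, 5 items in all.
That gives (5)!/(3!) = 20 arrangements.

20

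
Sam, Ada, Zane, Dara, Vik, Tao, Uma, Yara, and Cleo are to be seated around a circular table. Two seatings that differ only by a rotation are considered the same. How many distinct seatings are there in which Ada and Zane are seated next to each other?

Treat {Ada, Zane} as one unit (2 internal orders) and seat the resulting 8 units around the table: (7)! circular arrangements.
So 2 × (7)! = 2 × 5040 = 10080.

10080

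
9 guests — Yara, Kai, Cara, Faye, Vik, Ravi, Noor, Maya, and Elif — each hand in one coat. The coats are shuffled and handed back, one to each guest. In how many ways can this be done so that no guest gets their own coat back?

This is the derangement count D_9: permutations of 9 items with no fixed point.
By inclusion–exclusion this is Σ_{j=0}^{9} (−1)^j C(9,j)·(9−j)!.
Computing: 362880 − 362880 + 181440 − 60480 + 15120 − 3024 + 504 − 72 + 9 − 1 = 133496.

133496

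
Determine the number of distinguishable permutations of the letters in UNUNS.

30

Letter multiplicities in UNUNS: N×2, S×1, U×2.
Dividing 5! = 120 by 2!·2! = 4 for the repeated letters gives 30.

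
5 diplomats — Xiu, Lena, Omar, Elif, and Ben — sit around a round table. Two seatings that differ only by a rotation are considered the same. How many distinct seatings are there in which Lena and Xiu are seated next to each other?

12

Treat {Lena, Xiu} as one unit (2 internal orders) and seat the resulting 4 units around the table: (3)! circular arrangements.
So 2 × (3)! = 2 × 6 = 12.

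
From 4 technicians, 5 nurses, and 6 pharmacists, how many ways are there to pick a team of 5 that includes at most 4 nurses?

Split by how many nurses are chosen (0 through 4).
Sum: C(5,0)·C(10,5) + C(5,1)·C(10,4) + C(5,2)·C(10,3) + C(5,3)·C(10,2) + C(5,4)·C(10,1) = 252 + 1050 + 1200 + 450 + 50 = 3002.

3002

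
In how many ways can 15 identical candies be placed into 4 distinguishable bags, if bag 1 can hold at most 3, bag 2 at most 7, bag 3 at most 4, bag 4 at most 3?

10

Without the upper bounds there are C(18,3) = 816 ways to split 15 among 4 bags.
Subtract solutions that violate a single cap (substitute x_i' = x_i − (cap_i+1)): x_1 ≥ 4 gives C(14,3) = 364; x_2 ≥ 8 gives C(10,3) = 120; x_3 ≥ 5 gives C(13,3) = 286; x_4 ≥ 4 gives C(14,3) = 364. Together 1134.
Add back pairs where two caps are both exceeded: 20 + 84 + 120 + 10 + 20 + 84 = 338.
Subtract triples: 0 + 0 + 10 + 0 = 10.
By inclusion–exclusion the count is 816 − 1134 + 338 − 10 = 10.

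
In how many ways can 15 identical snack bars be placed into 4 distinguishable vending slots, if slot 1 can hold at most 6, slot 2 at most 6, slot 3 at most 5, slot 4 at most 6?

143

By stars and bars, unrestricted non-negative solutions to x_1+…+x_4 = 15 number C(15+3,3) = 816.
Subtract solutions that violate a single cap (substitute x_i' = x_i − (cap_i+1)): x_1 ≥ 7 gives C(11,3) = 165; x_2 ≥ 7 gives C(11,3) = 165; x_3 ≥ 6 gives C(12,3) = 220; x_4 ≥ 7 gives C(11,3) = 165. Together 715.
Add back pairs where two caps are both exceeded: 4 + 10 + 4 + 10 + 4 + 10 = 42.
By inclusion–exclusion the count is 816 − 715 + 42 = 143.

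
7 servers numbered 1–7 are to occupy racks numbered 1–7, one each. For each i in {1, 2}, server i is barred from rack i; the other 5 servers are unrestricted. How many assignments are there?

3720

Let Aᵢ (for i ∈ {1, 2}) be the placements that put server i in its forbidden rack. Any j of these fix j positions, leaving (7−j)! ways to fill the rest, and there are C(2,j) ways to pick which j.
By inclusion–exclusion, the number of valid placements is Σ_{j=0}^{2} (−1)^j C(2,j)·(7−j)!.
Computing: 5040 − 1440 + 120 = 3720.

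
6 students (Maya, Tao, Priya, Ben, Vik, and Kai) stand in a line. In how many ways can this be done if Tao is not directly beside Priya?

480

Of the 6! = 720 arrangements, those with Tao and Priya adjacent number 2 × 5! = 240 (treat the pair as a block with 2 internal orders).
Complementary counting: 720 − 240 = 480.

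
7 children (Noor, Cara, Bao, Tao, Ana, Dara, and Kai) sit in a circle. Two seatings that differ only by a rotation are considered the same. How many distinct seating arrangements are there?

Fix one person's seat to break rotational symmetry; the remaining 6 people can be arranged in (6)! = 720 ways.

720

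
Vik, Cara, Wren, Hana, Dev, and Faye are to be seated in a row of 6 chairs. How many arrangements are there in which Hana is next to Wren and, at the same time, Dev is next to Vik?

Treat {Hana,Wren} as one block (2 orders) and {Dev,Vik} as another (2 orders).
That leaves 4 units to arrange: 2 × 2 × 4! = 4 × 24 = 96.

96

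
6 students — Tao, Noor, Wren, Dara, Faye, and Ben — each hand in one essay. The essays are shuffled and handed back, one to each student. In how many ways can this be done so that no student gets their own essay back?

Count assignments avoiding every fixed point. For any j of the 6 students fixed to their own essay, the other 6−j can be arranged in (6−j)! ways.
By inclusion–exclusion this is Σ_{j=0}^{6} (−1)^j C(6,j)·(6−j)!.
Computing: 720 − 720 + 360 − 120 + 30 − 6 + 1 = 265.

265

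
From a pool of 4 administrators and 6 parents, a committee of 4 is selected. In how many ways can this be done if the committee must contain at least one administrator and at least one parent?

194

Unrestricted: C(10,4) = 210 ways to pick any 4 of the 10.
Subtract selections that omit an entire group: no administrators → C(6,4) = 15; no parents → C(4,4) = 1.
Both groups omitted at once is impossible, so 210 − 16 = 194.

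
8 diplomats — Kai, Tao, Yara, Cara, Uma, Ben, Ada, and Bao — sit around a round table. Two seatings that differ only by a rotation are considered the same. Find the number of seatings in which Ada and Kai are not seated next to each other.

All circular seatings of 8 people number (7)! = 5040.
Those with Ada next to Kai: fuse the pair into one unit and seat 7 units around a circle — 2·(6)! = 1440.
Subtracting, 5040 − 1440 = 3600.

3600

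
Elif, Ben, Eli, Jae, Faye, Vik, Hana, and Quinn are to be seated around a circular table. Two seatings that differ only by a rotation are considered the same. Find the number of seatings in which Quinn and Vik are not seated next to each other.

3600

All circular seatings of 8 people number (7)! = 5040.
Those with Quinn next to Vik: fuse the pair into one unit and seat 7 units around a circle — 2·(6)! = 1440.
Subtracting, 5040 − 1440 = 3600.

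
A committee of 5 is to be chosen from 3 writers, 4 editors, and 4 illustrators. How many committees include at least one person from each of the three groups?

Unrestricted: C(11,5) = 462 ways to pick any 5 of the 11.
Subtract selections that omit an entire group: no writers → C(8,5) = 56; no editors → C(7,5) = 21; no illustrators → C(7,5) = 21.
Add back selections omitting two groups (i.e. drawn from a single group): C(3,5) + C(4,5) + C(4,5) = 0.
By inclusion–exclusion: 462 − 98 + 0 = 364.

364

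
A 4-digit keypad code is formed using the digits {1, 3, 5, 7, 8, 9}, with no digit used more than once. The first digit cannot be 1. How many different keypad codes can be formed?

300

The first digit has 6−1 = 5 choices (anything except 1).
The remaining 3 digits are filled from the other 5 symbols without repetition: 5 × 4 × 3 = 60.
Total: 5 × 60 = 300.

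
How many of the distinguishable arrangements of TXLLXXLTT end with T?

560

With the last slot taken by T, it remains to arrange the other 8 letters (XLLXXLTT).
Those 8 letters have L appearing 3 times, T appearing twice, and X appearing 3 times, giving (8)!/(3!·3!·2!) = 560.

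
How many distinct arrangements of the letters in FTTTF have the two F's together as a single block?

Treat the 2 copies of F as a single block. The multiset to arrange is then {FF, T, T, T}, 4 items in all.
That gives (4)!/(3!) = 4 arrangements.

4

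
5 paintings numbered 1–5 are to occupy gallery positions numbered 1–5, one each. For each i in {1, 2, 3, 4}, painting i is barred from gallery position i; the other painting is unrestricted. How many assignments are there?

53

Let Aᵢ (for 1 ≤ i ≤ 4) be the placements that put painting i in its forbidden gallery position. Any j of these fix j positions, leaving (5−j)! ways to fill the rest, and there are C(4,j) ways to pick which j.
By inclusion–exclusion, the number of valid placements is Σ_{j=0}^{4} (−1)^j C(4,j)·(5−j)!.
Computing: 120 − 96 + 36 − 8 + 1 = 53.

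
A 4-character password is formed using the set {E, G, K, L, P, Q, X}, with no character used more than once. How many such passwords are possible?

This is a permutation of 4 out of 7: P(7,4) = 7!/3!.
7 × 6 × 5 × 4 = 840.

840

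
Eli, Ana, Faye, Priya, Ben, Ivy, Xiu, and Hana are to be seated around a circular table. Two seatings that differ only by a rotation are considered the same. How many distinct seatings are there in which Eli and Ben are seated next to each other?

1440

Glue Eli and Ben into a block (2 internal orders). Seating 7 units around a circle gives (6)! arrangements.
So 2 × (6)! = 2 × 720 = 1440.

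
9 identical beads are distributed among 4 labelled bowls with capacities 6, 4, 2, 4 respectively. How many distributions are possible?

64

Without the upper bounds there are C(12,3) = 220 ways to split 9 among 4 bowls.
Subtract solutions that violate a single cap (substitute x_i' = x_i − (cap_i+1)): x_1 ≥ 7 gives C(5,3) = 10; x_2 ≥ 5 gives C(7,3) = 35; x_3 ≥ 3 gives C(9,3) = 84; x_4 ≥ 5 gives C(7,3) = 35. Together 164.
Add back pairs where two caps are both exceeded: 0 + 0 + 0 + 4 + 0 + 4 = 8.
By inclusion–exclusion the count is 220 − 164 + 8 = 64.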